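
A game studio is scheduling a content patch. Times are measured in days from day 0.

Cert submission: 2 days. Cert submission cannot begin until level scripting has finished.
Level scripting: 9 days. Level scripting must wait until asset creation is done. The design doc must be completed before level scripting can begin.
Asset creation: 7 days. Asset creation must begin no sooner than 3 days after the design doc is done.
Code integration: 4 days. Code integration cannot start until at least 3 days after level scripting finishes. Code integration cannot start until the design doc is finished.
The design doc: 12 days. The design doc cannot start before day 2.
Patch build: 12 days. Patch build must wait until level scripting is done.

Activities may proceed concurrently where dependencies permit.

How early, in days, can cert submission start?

The design doc cannot begin until its own release at day 2. It runs from day 2 to 2 + 12 = day 14.
After the design doc (finishes day 14, plus 3-day gap → day 17), asset creation can start at day 17 and finishes at day 24.
Level scripting cannot start until asset creation (finishes day 24); the design doc (finishes day 14). The controlling bound is day 24, so level scripting finishes at 24 + 9 = day 33.
Cert submission waits on level scripting (finishes day 33), so the earliest it can start is day 33.

33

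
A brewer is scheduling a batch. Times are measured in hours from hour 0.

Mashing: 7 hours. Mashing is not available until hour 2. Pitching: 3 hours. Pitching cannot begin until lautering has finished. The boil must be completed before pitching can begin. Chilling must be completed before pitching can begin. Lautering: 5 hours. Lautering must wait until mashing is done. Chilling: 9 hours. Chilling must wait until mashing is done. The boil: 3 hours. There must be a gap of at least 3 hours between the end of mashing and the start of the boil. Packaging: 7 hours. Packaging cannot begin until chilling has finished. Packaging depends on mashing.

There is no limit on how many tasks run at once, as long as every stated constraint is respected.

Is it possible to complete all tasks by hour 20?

After its own release at hour 2, mashing can start at hour 2 and finishes at hour 9.
Chilling waits on mashing (finishes hour 9), so it starts at hour 9 and finishes at 9 + 9 = hour 18.
Packaging has to wait for chilling (finishes hour 18); mashing (finishes hour 9). The latest of these is hour 18, so packaging runs hour 18 to 18 + 7 = hour 25.
The boil waits on mashing (finishes hour 9, plus 3-hour gap → hour 12), so it starts at hour 12 and finishes at 12 + 3 = hour 15.
After mashing (finishes hour 9), lautering can start at hour 9 and finishes at hour 14.
Pitching cannot start until lautering (finishes hour 14); the boil (finishes hour 15); chilling (finishes hour 18). The controlling bound is hour 18, so pitching finishes at 18 + 3 = hour 21.
The earliest everything can be done is hour 25, which is after the deadline of 20, so it is not possible.

No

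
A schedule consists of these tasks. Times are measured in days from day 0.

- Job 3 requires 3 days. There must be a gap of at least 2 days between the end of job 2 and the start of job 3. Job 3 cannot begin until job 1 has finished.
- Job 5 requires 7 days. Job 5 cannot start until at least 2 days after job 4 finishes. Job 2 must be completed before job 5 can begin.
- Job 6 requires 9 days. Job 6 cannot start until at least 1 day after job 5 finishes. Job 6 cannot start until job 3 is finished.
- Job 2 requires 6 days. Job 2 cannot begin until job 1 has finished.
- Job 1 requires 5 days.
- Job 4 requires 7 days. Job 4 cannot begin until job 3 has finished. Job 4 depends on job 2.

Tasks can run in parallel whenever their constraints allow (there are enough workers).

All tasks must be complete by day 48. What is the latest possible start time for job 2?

11

To finish by day 48, job 6 (duration 9) must start no later than day 39.
Job 5 has to be done before job 6 (must start by day 39, minus 1-day gap → day 38). That means finishing by day 38, i.e. starting by 38 − 7 = day 31.
Job 4 feeds into job 5 (must start by day 31, minus 2-day gap → day 29); so job 4 must finish by day 29 and therefore start by day 22.
Job 3 feeds job 4 (must start by day 22); job 6 (must start by day 39). Taking the minimum, job 3 must finish by day 22 and start by 22 − 3 = day 19.
Job 2 must finish in time for job 3 (must start by day 19, minus 2-day gap → day 17); job 4 (must start by day 22); job 5 (must start by day 31). The tightest is day 17, so job 2 must start by 17 − 6 = day 11.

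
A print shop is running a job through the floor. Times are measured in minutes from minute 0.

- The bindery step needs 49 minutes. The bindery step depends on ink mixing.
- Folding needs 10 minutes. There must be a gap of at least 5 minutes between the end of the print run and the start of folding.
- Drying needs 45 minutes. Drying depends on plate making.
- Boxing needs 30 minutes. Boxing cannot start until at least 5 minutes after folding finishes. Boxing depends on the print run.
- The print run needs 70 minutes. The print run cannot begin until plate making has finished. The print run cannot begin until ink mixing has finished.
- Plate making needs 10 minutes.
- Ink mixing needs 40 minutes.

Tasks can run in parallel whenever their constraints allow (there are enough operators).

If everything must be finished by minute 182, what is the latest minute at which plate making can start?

52

Nothing follows boxing; the deadline of minute 182 is its only limit. It must start by 182 − 30 = minute 152.
Folding must finish before boxing (must start by minute 152, minus 5-minute gap → minute 147). With a 10-minute duration, folding must start by 147 − 10 = minute 137.
The print run feeds folding (must start by minute 137, minus 5-minute gap → minute 132); boxing (must start by minute 152). Taking the minimum, the print run must finish by minute 132 and start by 132 − 70 = minute 62.
To finish by minute 182, drying (duration 45) must start no later than minute 137.
For plate making: the print run (must start by minute 62); drying (must start by minute 137). The most restrictive is minute 62; with a 10-minute duration, plate making must start by minute 52.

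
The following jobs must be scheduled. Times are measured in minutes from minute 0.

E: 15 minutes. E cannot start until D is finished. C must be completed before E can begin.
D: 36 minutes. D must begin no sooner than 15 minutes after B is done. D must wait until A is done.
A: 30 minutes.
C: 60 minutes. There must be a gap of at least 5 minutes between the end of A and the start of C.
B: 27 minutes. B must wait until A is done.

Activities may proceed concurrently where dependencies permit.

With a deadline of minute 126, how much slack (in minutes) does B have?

3

Nothing blocks A, so it runs from minute 0 to minute 30.
After A (finishes minute 30), B can start at minute 30 and finishes at minute 57.

Working backward from the deadline:
To finish by minute 126, E (duration 15) must start no later than minute 111.
D feeds into E (must start by minute 111); so D must finish by minute 111 and therefore start by minute 75.
Since D (must start by minute 75, minus 15-minute gap → minute 60) depends on it, B must finish by minute 60. Backing off its 27-minute duration gives a latest start of minute 33.
So B can start as early as minute 30 and as late as minute 33, giving 33 − 30 = 3 minutes of slack.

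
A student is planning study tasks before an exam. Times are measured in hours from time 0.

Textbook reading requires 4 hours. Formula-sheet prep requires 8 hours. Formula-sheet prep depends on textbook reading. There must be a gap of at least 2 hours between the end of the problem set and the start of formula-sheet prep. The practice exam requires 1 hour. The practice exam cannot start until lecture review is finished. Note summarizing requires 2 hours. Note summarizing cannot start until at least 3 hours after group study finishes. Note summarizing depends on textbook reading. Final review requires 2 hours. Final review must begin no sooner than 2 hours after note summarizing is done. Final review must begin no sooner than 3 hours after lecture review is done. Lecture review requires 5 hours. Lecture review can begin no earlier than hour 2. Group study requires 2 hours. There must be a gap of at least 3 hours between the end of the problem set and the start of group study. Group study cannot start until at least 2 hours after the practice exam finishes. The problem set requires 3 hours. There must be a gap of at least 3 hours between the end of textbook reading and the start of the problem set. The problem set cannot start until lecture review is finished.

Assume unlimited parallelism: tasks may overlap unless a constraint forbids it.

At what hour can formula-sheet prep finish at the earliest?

20

Lecture review cannot begin until its own release at hour 2. It runs from hour 2 to 2 + 5 = hour 7.
Textbook reading has no prerequisites, so it starts at hour 0 and finishes at hour 4.
The problem set cannot start until textbook reading (finishes hour 4, plus 3-hour gap → hour 7); lecture review (finishes hour 7). The controlling bound is hour 7, so the problem set finishes at 7 + 3 = hour 10.
Formula-sheet prep cannot start until textbook reading (finishes hour 4); the problem set (finishes hour 10, plus 2-hour gap → hour 12). The controlling bound is hour 12, so formula-sheet prep finishes at 12 + 8 = hour 20.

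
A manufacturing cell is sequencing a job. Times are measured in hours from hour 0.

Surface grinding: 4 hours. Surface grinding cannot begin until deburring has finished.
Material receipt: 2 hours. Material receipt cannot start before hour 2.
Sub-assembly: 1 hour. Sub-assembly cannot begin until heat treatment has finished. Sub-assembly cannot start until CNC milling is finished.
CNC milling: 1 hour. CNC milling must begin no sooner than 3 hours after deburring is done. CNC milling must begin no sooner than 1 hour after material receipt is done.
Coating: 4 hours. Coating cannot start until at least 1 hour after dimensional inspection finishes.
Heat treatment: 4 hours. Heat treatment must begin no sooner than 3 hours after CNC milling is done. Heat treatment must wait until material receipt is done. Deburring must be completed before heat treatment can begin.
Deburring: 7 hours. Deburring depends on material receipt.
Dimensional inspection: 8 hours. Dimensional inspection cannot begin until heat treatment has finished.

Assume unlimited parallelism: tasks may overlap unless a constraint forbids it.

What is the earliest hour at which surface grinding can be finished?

15

Material receipt cannot begin until its own release at hour 2. It runs from hour 2 to 2 + 2 = hour 4.
Deburring cannot begin until material receipt (finishes hour 4). It runs from hour 4 to 4 + 7 = hour 11.
Surface grinding waits on deburring (finishes hour 11), so it starts at hour 11 and finishes at 11 + 4 = hour 15.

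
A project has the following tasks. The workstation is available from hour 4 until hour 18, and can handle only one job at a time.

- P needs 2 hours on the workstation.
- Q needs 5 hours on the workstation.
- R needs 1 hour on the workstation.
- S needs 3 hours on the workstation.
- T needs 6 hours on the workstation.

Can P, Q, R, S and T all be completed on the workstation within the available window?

No

The workstation window is 18 − 4 = 14 hours.
Running back to back, the jobs need 2 + 5 + 1 + 3 + 6 = 17 hours on the workstation.
Since 17 > 14, they cannot all fit.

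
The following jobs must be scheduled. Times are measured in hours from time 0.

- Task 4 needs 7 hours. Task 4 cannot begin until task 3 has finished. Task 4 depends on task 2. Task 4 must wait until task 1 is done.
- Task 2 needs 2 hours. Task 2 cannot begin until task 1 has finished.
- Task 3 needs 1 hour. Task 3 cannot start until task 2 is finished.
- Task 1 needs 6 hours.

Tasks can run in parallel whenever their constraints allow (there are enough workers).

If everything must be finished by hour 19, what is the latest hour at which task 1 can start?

To finish by hour 19, task 4 (duration 7) must start no later than hour 12.
Task 3 feeds into task 4 (must start by hour 12); so task 3 must finish by hour 12 and therefore start by hour 11.
For task 2: task 3 (must start by hour 11); task 4 (must start by hour 12). The most restrictive is hour 11; with a 2-hour duration, task 2 must start by hour 9.
For task 1: task 2 (must start by hour 9); task 4 (must start by hour 12). The most restrictive is hour 9; with a 6-hour duration, task 1 must start by hour 3.

3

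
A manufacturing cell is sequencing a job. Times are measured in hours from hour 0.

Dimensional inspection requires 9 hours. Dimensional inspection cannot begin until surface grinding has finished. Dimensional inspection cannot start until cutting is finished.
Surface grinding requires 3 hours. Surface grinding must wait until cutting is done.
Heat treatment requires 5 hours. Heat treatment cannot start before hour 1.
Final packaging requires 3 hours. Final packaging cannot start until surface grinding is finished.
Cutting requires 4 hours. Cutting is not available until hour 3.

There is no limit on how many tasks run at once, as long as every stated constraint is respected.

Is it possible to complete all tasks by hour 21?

Heat treatment cannot begin until its own release at hour 1. It runs from hour 1 to 1 + 5 = hour 6.
Cutting waits on its own release at hour 3, so it starts at hour 3 and finishes at 3 + 4 = hour 7.
Surface grinding waits on cutting (finishes hour 7), so it starts at hour 7 and finishes at 7 + 3 = hour 10.
Final packaging waits on surface grinding (finishes hour 10), so it starts at hour 10 and finishes at 10 + 3 = hour 13.
Dimensional inspection cannot start until surface grinding (finishes hour 10); cutting (finishes hour 7). The controlling bound is hour 10, so dimensional inspection finishes at 10 + 9 = hour 19.
Every task is finished by hour 19, which is no later than the deadline of 21, so the schedule is feasible.

Yes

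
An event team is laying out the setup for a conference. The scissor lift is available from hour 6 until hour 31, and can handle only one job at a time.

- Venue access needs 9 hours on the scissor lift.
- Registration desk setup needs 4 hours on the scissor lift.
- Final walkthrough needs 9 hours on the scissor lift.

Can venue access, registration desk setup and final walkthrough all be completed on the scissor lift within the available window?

The scissor lift window is 31 − 6 = 25 hours.
Running back to back, the jobs need 9 + 4 + 9 = 22 hours on the scissor lift.
Since 22 ≤ 25, they fit within the window.

Yes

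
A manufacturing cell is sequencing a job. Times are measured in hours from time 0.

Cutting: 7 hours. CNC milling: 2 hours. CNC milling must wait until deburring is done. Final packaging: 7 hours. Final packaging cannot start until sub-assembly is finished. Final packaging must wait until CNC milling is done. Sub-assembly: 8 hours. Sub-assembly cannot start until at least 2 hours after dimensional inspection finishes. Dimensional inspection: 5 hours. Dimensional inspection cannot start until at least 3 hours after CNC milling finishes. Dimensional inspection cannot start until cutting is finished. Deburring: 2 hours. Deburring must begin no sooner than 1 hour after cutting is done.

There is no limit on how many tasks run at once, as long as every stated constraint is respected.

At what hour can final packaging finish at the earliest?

37

Cutting has no prerequisites, so it starts at hour 0 and finishes at hour 7.
Deburring cannot begin until cutting (finishes hour 7, plus 1-hour gap → hour 8). It runs from hour 8 to 8 + 2 = hour 10.
CNC milling cannot begin until deburring (finishes hour 10). It runs from hour 10 to 10 + 2 = hour 12.
For dimensional inspection: CNC milling (finishes hour 12, plus 3-hour gap → hour 15); cutting (finishes hour 7). Taking the maximum gives a start of hour 15, and it finishes at 15 + 5 = hour 20.
Sub-assembly waits on dimensional inspection (finishes hour 20, plus 2-hour gap → hour 22), so it starts at hour 22 and finishes at 22 + 8 = hour 30.
Final packaging cannot start until sub-assembly (finishes hour 30); CNC milling (finishes hour 12). The controlling bound is hour 30, so final packaging finishes at 30 + 7 = hour 37.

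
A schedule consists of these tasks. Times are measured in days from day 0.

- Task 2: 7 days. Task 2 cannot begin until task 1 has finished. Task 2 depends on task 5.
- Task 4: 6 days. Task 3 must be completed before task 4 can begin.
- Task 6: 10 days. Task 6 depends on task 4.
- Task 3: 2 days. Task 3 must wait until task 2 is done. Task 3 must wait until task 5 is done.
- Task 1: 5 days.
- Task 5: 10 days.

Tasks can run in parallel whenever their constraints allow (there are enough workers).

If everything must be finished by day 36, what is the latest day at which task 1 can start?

To finish by day 36, task 6 (duration 10) must start no later than day 26.
Task 4 feeds into task 6 (must start by day 26); so task 4 must finish by day 26 and therefore start by day 20.
Task 3 has to be done before task 4 (must start by day 20). That means finishing by day 20, i.e. starting by 20 − 2 = day 18.
Since task 3 (must start by day 18) depends on it, task 2 must finish by day 18. Backing off its 7-day duration gives a latest start of day 11.
Task 1 must finish before task 2 (must start by day 11). With a 5-day duration, task 1 must start by 11 − 5 = day 6.

6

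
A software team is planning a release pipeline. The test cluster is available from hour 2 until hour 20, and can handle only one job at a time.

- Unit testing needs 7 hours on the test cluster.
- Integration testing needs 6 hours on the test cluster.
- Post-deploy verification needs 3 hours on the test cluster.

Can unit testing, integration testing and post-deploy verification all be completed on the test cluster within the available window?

Yes

The test cluster window is 20 − 2 = 18 hours.
Running back to back, the jobs need 7 + 6 + 3 = 16 hours on the test cluster.
Since 16 ≤ 18, they fit within the window.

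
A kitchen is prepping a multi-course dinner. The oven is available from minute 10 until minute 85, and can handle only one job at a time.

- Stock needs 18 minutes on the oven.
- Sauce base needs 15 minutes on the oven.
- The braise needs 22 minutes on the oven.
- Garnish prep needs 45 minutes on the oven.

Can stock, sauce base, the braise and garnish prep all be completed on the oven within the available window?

No

The oven window is 85 − 10 = 75 minutes.
Running back to back, the jobs need 18 + 15 + 22 + 45 = 100 minutes on the oven.
Since 100 > 75, they cannot all fit.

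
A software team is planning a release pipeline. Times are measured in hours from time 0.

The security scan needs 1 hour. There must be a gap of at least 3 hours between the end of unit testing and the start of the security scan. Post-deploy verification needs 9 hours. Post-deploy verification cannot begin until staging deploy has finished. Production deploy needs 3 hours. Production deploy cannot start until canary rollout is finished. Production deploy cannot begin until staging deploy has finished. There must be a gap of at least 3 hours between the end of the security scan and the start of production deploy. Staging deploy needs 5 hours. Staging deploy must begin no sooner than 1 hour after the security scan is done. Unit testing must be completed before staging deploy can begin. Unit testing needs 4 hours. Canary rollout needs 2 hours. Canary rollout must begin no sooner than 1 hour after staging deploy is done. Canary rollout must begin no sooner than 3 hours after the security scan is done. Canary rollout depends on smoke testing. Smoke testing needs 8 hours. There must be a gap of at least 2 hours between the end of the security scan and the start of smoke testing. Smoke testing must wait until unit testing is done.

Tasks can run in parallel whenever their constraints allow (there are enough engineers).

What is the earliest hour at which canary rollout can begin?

Unit testing can start immediately at hour 0; it finishes at hour 4.
The security scan cannot begin until unit testing (finishes hour 4, plus 3-hour gap → hour 7). It runs from hour 7 to 7 + 1 = hour 8.
For smoke testing: the security scan (finishes hour 8, plus 2-hour gap → hour 10); unit testing (finishes hour 4). Taking the maximum gives a start of hour 10, and it finishes at 10 + 8 = hour 18.
Staging deploy needs all of the security scan (finishes hour 8, plus 1-hour gap → hour 9); unit testing (finishes hour 4). That puts its earliest start at hour 9; it finishes at 9 + 5 = hour 14.
Canary rollout waits on staging deploy (finishes hour 14, plus 1-hour gap → hour 15); the security scan (finishes hour 8, plus 3-hour gap → hour 11); smoke testing (finishes hour 18). The latest of these is hour 18, which is the earliest canary rollout can start.

18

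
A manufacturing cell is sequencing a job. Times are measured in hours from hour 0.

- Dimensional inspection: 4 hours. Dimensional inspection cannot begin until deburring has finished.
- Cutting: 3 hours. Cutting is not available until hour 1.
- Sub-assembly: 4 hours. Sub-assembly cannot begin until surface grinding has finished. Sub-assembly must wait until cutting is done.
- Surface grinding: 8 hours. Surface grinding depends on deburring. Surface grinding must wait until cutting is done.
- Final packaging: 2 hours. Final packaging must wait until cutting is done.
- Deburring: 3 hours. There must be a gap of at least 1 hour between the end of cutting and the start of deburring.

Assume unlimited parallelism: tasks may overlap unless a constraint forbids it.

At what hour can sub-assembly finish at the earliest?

20

Cutting cannot begin until its own release at hour 1. It runs from hour 1 to 1 + 3 = hour 4.
Deburring cannot begin until cutting (finishes hour 4, plus 1-hour gap → hour 5). It runs from hour 5 to 5 + 3 = hour 8.
Surface grinding needs all of deburring (finishes hour 8); cutting (finishes hour 4). That puts its earliest start at hour 8; it finishes at 8 + 8 = hour 16.
Sub-assembly cannot start until surface grinding (finishes hour 16); cutting (finishes hour 4). The controlling bound is hour 16, so sub-assembly finishes at 16 + 4 = hour 20.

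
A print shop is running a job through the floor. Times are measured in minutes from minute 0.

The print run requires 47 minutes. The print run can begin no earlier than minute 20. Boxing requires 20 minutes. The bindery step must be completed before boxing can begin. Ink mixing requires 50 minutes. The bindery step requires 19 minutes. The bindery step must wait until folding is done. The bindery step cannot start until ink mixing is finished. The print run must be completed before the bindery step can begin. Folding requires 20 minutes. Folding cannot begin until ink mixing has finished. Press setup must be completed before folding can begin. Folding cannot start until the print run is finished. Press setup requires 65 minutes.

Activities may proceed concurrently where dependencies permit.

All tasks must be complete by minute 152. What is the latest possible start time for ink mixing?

43

Boxing has no dependents, so it just needs to finish by minute 152. Starting by 152 − 20 = minute 132 achieves that.
Since boxing (must start by minute 132) depends on it, the bindery step must finish by minute 132. Backing off its 19-minute duration gives a latest start of minute 113.
Since the bindery step (must start by minute 113) depends on it, folding must finish by minute 113. Backing off its 20-minute duration gives a latest start of minute 93.
Ink mixing has several dependents: folding (must start by minute 93); the bindery step (must start by minute 113). The earliest of those limits is minute 93, so ink mixing must start by 93 − 50 = minute 43.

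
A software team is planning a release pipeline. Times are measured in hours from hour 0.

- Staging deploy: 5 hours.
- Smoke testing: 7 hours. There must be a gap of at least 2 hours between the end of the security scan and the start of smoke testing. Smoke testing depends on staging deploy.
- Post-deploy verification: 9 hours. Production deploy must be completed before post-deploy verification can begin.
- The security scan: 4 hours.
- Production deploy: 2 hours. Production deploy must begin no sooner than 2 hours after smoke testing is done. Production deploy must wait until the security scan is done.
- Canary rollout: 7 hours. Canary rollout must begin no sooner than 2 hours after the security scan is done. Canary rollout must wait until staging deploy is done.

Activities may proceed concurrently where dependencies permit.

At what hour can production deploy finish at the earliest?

17

Staging deploy has no prerequisites, so it starts at hour 0 and finishes at hour 5.
The security scan has no prerequisites, so it starts at hour 0 and finishes at hour 4.
Smoke testing needs all of the security scan (finishes hour 4, plus 2-hour gap → hour 6); staging deploy (finishes hour 5). That puts its earliest start at hour 6; it finishes at 6 + 7 = hour 13.
Production deploy needs all of smoke testing (finishes hour 13, plus 2-hour gap → hour 15); the security scan (finishes hour 4). That puts its earliest start at hour 15; it finishes at 15 + 2 = hour 17.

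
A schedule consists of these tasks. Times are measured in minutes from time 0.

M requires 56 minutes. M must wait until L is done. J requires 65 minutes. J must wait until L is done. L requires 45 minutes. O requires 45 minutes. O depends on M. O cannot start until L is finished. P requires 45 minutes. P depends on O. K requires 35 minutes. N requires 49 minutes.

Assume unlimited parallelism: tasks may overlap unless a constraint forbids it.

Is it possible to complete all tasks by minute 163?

N can start immediately at minute 0; it finishes at minute 49.
L can start immediately at minute 0; it finishes at minute 45.
M cannot begin until L (finishes minute 45). It runs from minute 45 to 45 + 56 = minute 101.
O needs all of M (finishes minute 101); L (finishes minute 45). That puts its earliest start at minute 101; it finishes at 101 + 45 = minute 146.
P cannot begin until O (finishes minute 146). It runs from minute 146 to 146 + 45 = minute 191.
After L (finishes minute 45), J can start at minute 45 and finishes at minute 110.
K can start immediately at minute 0; it finishes at minute 35.
The earliest everything can be done is minute 191, which is after the deadline of 163, so it is not possible.

No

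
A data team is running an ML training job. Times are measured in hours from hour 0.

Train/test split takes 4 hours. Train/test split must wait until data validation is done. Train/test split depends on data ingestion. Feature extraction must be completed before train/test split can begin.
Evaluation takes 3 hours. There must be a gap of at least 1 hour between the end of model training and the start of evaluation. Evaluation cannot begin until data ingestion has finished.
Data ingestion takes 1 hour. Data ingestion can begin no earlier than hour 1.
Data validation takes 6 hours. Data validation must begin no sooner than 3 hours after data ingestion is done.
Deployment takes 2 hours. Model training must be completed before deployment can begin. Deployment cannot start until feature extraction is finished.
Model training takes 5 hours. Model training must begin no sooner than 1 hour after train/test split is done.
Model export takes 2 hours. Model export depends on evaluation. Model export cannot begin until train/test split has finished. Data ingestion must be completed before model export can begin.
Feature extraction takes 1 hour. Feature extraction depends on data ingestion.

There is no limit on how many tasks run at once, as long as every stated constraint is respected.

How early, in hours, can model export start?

25

Data ingestion cannot begin until its own release at hour 1. It runs from hour 1 to 1 + 1 = hour 2.
After data ingestion (finishes hour 2), feature extraction can start at hour 2 and finishes at hour 3.
Data validation waits on data ingestion (finishes hour 2, plus 3-hour gap → hour 5), so it starts at hour 5 and finishes at 5 + 6 = hour 11.
For train/test split: data validation (finishes hour 11); data ingestion (finishes hour 2); feature extraction (finishes hour 3). Taking the maximum gives a start of hour 11, and it finishes at 11 + 4 = hour 15.
After train/test split (finishes hour 15, plus 1-hour gap → hour 16), model training can start at hour 16 and finishes at hour 21.
Evaluation has to wait for model training (finishes hour 21, plus 1-hour gap → hour 22); data ingestion (finishes hour 2). The latest of these is hour 22, so evaluation runs hour 22 to 22 + 3 = hour 25.
Model export waits on evaluation (finishes hour 25); train/test split (finishes hour 15); data ingestion (finishes hour 2). The latest of these is hour 25, which is the earliest model export can start.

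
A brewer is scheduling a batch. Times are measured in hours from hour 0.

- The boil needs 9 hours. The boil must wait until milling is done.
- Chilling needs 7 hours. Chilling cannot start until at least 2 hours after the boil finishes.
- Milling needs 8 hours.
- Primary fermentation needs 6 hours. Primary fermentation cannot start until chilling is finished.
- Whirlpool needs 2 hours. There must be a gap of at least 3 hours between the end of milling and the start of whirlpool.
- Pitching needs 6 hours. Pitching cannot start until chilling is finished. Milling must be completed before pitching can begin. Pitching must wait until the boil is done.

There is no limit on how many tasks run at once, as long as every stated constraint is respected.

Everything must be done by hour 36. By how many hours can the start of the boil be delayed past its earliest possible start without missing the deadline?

Milling can start immediately at hour 0; it finishes at hour 8.
The boil cannot begin until milling (finishes hour 8). It runs from hour 8 to 8 + 9 = hour 17.

Working backward from the deadline:
Pitching must finish by hour 36; it takes 6 hours, so it must start by 36 − 6 = hour 30.
Primary fermentation must finish by hour 36; it takes 6 hours, so it must start by 36 − 6 = hour 30.
Chilling must finish in time for pitching (must start by hour 30); primary fermentation (must start by hour 30). The tightest is hour 30, so chilling must start by 30 − 7 = hour 23.
The boil has several dependents: chilling (must start by hour 23, minus 2-hour gap → hour 21); pitching (must start by hour 30). The earliest of those limits is hour 21, so the boil must start by 21 − 9 = hour 12.
So the boil can start as early as hour 8 and as late as hour 12, giving 12 − 8 = 4 hours of slack.

4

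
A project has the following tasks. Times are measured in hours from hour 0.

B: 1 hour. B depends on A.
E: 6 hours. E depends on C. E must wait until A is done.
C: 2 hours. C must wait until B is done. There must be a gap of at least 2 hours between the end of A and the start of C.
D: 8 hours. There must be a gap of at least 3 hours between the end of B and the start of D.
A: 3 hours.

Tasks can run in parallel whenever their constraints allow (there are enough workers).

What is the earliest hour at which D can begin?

7

A has no prerequisites, so it starts at hour 0 and finishes at hour 3.
After A (finishes hour 3), B can start at hour 3 and finishes at hour 4.
D waits on B (finishes hour 4, plus 3-hour gap → hour 7), so the earliest it can start is hour 7.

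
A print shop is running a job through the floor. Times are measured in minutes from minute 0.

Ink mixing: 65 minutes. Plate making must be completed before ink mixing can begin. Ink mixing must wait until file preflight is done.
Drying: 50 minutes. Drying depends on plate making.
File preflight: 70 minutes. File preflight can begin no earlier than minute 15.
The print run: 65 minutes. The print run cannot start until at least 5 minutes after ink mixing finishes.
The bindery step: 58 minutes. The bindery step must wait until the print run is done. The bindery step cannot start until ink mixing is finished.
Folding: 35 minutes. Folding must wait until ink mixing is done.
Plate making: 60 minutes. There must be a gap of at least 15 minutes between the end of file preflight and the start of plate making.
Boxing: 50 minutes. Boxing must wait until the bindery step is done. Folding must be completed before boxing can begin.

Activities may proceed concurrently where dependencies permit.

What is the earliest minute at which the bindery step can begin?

295

After its own release at minute 15, file preflight can start at minute 15 and finishes at minute 85.
Plate making cannot begin until file preflight (finishes minute 85, plus 15-minute gap → minute 100). It runs from minute 100 to 100 + 60 = minute 160.
Ink mixing cannot start until plate making (finishes minute 160); file preflight (finishes minute 85). The controlling bound is minute 160, so ink mixing finishes at 160 + 65 = minute 225.
The print run cannot begin until ink mixing (finishes minute 225, plus 5-minute gap → minute 230). It runs from minute 230 to 230 + 65 = minute 295.
The bindery step waits on the print run (finishes minute 295); ink mixing (finishes minute 225). The latest of these is minute 295, which is the earliest the bindery step can start.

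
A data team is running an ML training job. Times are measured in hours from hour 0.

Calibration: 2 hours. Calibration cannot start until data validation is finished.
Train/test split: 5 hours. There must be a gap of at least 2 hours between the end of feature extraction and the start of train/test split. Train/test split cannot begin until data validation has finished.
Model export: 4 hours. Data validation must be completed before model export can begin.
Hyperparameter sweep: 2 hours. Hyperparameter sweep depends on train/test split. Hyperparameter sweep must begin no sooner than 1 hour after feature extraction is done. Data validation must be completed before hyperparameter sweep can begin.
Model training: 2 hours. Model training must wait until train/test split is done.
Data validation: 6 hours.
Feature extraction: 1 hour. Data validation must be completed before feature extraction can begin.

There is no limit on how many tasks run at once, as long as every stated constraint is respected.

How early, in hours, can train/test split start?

9

Data validation has no prerequisites, so it starts at hour 0 and finishes at hour 6.
Feature extraction cannot begin until data validation (finishes hour 6). It runs from hour 6 to 6 + 1 = hour 7.
Train/test split waits on feature extraction (finishes hour 7, plus 2-hour gap → hour 9); data validation (finishes hour 6). The latest of these is hour 9, which is the earliest train/test split can start.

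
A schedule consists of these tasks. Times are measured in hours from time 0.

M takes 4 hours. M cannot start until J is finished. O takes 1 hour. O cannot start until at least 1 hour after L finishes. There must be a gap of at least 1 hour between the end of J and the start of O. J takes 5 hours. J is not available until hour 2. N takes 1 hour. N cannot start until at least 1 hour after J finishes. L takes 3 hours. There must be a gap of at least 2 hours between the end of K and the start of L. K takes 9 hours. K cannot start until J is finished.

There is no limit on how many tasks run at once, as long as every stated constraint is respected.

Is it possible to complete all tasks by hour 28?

J waits on its own release at hour 2, so it starts at hour 2 and finishes at 2 + 5 = hour 7.
N waits on J (finishes hour 7, plus 1-hour gap → hour 8), so it starts at hour 8 and finishes at 8 + 1 = hour 9.
After J (finishes hour 7), M can start at hour 7 and finishes at hour 11.
K waits on J (finishes hour 7), so it starts at hour 7 and finishes at 7 + 9 = hour 16.
After K (finishes hour 16, plus 2-hour gap → hour 18), L can start at hour 18 and finishes at hour 21.
O needs all of L (finishes hour 21, plus 1-hour gap → hour 22); J (finishes hour 7, plus 1-hour gap → hour 8). That puts its earliest start at hour 22; it finishes at 22 + 1 = hour 23.
Every task is finished by hour 23, which is no later than the deadline of 28, so the schedule is feasible.

Yes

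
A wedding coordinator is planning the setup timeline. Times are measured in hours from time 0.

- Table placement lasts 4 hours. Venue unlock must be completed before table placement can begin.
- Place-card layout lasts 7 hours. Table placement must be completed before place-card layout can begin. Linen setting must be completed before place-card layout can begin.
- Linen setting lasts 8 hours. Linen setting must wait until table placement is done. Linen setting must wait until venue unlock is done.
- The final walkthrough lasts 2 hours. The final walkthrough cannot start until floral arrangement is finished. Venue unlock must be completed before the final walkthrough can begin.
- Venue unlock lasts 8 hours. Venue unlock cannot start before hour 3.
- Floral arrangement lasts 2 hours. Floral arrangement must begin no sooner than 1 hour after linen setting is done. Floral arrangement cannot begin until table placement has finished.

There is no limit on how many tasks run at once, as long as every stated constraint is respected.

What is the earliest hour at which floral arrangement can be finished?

26

Venue unlock waits on its own release at hour 3, so it starts at hour 3 and finishes at 3 + 8 = hour 11.
After venue unlock (finishes hour 11), table placement can start at hour 11 and finishes at hour 15.
Linen setting has to wait for table placement (finishes hour 15); venue unlock (finishes hour 11). The latest of these is hour 15, so linen setting runs hour 15 to 15 + 8 = hour 23.
Floral arrangement cannot start until linen setting (finishes hour 23, plus 1-hour gap → hour 24); table placement (finishes hour 15). The controlling bound is hour 24, so floral arrangement finishes at 24 + 2 = hour 26.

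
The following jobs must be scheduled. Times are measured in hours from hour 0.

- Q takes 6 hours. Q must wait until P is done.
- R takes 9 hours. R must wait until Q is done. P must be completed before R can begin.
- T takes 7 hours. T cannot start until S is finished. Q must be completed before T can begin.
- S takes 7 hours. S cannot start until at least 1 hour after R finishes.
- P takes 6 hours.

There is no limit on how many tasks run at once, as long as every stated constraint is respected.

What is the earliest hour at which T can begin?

29

Nothing blocks P, so it runs from hour 0 to hour 6.
After P (finishes hour 6), Q can start at hour 6 and finishes at hour 12.
R needs all of Q (finishes hour 12); P (finishes hour 6). That puts its earliest start at hour 12; it finishes at 12 + 9 = hour 21.
After R (finishes hour 21, plus 1-hour gap → hour 22), S can start at hour 22 and finishes at hour 29.
T waits on S (finishes hour 29); Q (finishes hour 12). The latest of these is hour 29, which is the earliest T can start.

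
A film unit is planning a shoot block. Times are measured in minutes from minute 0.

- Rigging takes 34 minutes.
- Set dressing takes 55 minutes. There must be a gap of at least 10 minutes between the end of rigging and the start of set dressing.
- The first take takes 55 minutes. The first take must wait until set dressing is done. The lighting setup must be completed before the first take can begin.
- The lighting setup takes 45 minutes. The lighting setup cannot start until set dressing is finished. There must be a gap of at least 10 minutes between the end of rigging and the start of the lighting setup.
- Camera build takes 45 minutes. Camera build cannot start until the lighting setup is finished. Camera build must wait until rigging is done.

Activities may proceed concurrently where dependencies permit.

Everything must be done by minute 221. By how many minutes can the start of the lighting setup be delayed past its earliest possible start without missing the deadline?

22

Rigging can start immediately at minute 0; it finishes at minute 34.
Set dressing waits on rigging (finishes minute 34, plus 10-minute gap → minute 44), so it starts at minute 44 and finishes at 44 + 55 = minute 99.
The lighting setup has to wait for set dressing (finishes minute 99); rigging (finishes minute 34, plus 10-minute gap → minute 44). The latest of these is minute 99, so the lighting setup runs minute 99 to 99 + 45 = minute 144.

Working backward from the deadline:
Camera build has no dependents, so it just needs to finish by minute 221. Starting by 221 − 45 = minute 176 achieves that.
The first take must finish by minute 221; it takes 55 minutes, so it must start by 221 − 55 = minute 166.
For the lighting setup: camera build (must start by minute 176); the first take (must start by minute 166). The most restrictive is minute 166; with a 45-minute duration, the lighting setup must start by minute 121.
So the lighting setup can start as early as minute 99 and as late as minute 121, giving 121 − 99 = 22 minutes of slack.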